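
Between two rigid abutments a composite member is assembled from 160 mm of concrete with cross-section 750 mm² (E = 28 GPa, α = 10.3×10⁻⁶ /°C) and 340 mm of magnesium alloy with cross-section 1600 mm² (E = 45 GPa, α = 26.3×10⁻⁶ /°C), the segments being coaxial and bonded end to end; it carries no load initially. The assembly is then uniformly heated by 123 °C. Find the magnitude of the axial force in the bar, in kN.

Free thermal expansion of the whole bar: Σ αᵢΔT Lᵢ = 10.3×10⁻⁶×123×160 + 26.3×10⁻⁶×123×340 = 1.303 mm.
The rigid supports impose zero overall length change; the single axial force P common to all segments must satisfy P Σ Lᵢ/(AᵢEᵢ) = δ_free.
The series flexibility is Σ Lᵢ/(AᵢEᵢ) = 160/(750×28×10³) + 340/(1600×45×10³) = 1.234×10⁻⁵ mm/N.
Hence P = δ_free / Σ(L/AE) = 1.303/1.234×10⁻⁵ = 105.5 kN (compressive).

P ≈ 106 kN (compressive)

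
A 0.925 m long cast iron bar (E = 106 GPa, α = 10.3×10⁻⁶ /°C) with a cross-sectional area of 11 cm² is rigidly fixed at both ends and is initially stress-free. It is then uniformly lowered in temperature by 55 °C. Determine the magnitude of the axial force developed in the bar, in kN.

With zero net strain, σ = E·αΔT = 106 GPa × 10.3×10⁻⁶ × 55 = 60.05 MPa.
P = AEαΔT = 1100 × 106×10³ × 10.3×10⁻⁶ × 55 = 66.05 kN (tensile).

P ≈ 66.1 kN (tensile)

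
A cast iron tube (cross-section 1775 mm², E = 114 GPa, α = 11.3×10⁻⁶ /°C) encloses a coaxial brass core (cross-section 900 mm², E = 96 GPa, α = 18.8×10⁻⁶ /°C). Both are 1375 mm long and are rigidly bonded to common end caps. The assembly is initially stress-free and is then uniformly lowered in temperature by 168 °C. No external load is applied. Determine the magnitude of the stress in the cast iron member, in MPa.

Equilibrium of a rigid end plate with no external load gives equal and opposite internal forces ±P in the two members. Since α_{brass} > α_{cast iron}, cooling drives the brass into tension and the cast iron into compression.
Equating the net (thermal + elastic) strains gives |α₁ − α₂|·ΔT = P·[1/(A₁E₁) + 1/(A₂E₂)].
|α₁ − α₂|·ΔT = 7.5×10⁻⁶ × 168 = 0.00126.
1/(A₁E₁) + 1/(A₂E₂) = 1/(1775×114×10³) + 1/(900×96×10³) = 1.652×10⁻⁸ N⁻¹.
P = 0.00126 / 1.652×10⁻⁸ = 76290 N = 76.29 kN.
σ_{cast iron} = P/A₁ = 76290/1775 = 42.98 MPa, compressive.

σ ≈ 43 MPa (compressive)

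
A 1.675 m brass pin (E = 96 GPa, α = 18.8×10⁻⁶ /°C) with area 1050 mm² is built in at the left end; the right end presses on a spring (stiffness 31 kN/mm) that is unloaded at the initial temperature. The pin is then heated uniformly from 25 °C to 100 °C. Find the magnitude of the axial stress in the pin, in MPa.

σ ≈ 46 MPa (compressive)

If the spring were absent the pin would lengthen by αΔT L = 18.8×10⁻⁶ × 75 × 1675 = 2.362 mm.
Let P be the compressive force at the spring. The pin shortens elastically by PL/(AE) and the spring compresses by P/k; together these equal δ_free.
So P = δ_free / [L/(AE) + 1/k] = 2.362 / [ 1675/(1050×96×10³) + 1/(31×10³) ].
P = 2.362 / 4.888×10⁻⁵ = 48320 N.
σ = P/A = 48320/1050 = 46.02 MPa.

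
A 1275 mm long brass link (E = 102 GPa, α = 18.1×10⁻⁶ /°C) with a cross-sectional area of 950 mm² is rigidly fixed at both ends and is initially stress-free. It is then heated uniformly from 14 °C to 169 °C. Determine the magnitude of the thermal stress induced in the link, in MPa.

Because both ends are immovable the net strain is zero, and the suppressed thermal strain is αΔT = 18.1×10⁻⁶ × 155 = 2805.5×10⁻⁶.
σ = EαΔT = 102×10³ × 18.1×10⁻⁶ × 155 = 286.2 MPa (compressive; the link is trying to expand).

σ ≈ 286 MPa (compressive)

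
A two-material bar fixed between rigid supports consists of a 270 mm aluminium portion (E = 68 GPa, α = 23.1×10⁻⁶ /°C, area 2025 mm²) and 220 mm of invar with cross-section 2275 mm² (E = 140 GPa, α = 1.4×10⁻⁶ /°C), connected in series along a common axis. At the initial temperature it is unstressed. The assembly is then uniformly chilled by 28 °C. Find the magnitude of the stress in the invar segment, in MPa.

Free thermal contraction of the whole bar: Σ αᵢΔT Lᵢ = 23.1×10⁻⁶×28×270 + 1.4×10⁻⁶×28×220 = 0.1833 mm.
Since the ends are fixed, an axial force P builds up, equal in every segment, with P · Σ Lᵢ/(AᵢEᵢ) = δ_free.
The series flexibility is Σ Lᵢ/(AᵢEᵢ) = 270/(2025×68×10³) + 220/(2275×140×10³) = 2.652×10⁻⁶ mm/N.
Hence P = δ_free / Σ(L/AE) = 0.1833/2.652×10⁻⁶ = 69.12 kN (tensile).
σ_{invar} = P / A = 69120 / 2275 = 30.38 MPa.

σ ≈ 30.4 MPa (tensile)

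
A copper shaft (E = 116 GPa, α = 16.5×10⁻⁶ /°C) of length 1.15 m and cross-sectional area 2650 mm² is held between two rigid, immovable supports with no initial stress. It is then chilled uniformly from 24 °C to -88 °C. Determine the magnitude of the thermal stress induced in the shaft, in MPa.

σ ≈ 214 MPa (tensile)

Because both ends are immovable the net strain is zero, and the suppressed thermal strain is αΔT = 16.5×10⁻⁶ × 112 = 1848×10⁻⁶.
Hence σ = E·αΔT = 116×10³ × 1848×10⁻⁶ = 214.4 MPa, tensile.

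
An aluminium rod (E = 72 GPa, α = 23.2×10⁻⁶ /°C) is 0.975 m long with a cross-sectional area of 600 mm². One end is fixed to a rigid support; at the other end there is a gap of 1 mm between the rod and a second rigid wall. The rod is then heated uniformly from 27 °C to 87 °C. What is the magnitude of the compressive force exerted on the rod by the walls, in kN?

P ≈ 15.8 kN

Free thermal elongation = αΔT L = 23.2×10⁻⁶ × 60 × 975 = 1.357 mm.
The gap closes (δ_free > 1 mm) and the wall then resists a further 1.357 − 1 = 0.3572 mm of expansion.
Compatibility: PL/(AE) = 0.3572 mm, so σ = P/A = E × (0.3572/975) = 26.38 MPa.
Force on the wall = σA = 26.38 × 600 mm² = 15.83 kN.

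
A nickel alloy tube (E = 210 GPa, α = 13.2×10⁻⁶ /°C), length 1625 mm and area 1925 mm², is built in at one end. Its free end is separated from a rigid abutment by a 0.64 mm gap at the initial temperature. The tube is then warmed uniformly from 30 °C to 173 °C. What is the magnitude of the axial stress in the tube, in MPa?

σ ≈ 314 MPa (compressive)

If the wall were absent the tube would grow by αΔT L = 13.2×10⁻⁶ × 143 × 1625 = 3.067 mm.
The gap closes (δ_free > 0.64 mm) and the wall then resists a further 3.067 − 0.64 = 2.427 mm of expansion.
Compatibility: PL/(AE) = 2.427 mm, so σ = P/A = E × (2.427/1625) = 313.7 MPa.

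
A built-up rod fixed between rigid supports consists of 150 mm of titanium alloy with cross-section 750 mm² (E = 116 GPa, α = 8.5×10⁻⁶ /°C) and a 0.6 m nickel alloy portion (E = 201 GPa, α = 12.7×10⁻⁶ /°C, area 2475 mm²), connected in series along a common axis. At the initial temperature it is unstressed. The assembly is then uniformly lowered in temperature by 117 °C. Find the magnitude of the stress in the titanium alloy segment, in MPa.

σ ≈ 474 MPa (tensile)

Free thermal contraction of the whole bar: Σ αᵢΔT Lᵢ = 8.5×10⁻⁶×117×150 + 12.7×10⁻⁶×117×600 = 1.041 mm.
The walls prevent any net length change, so an axial force P (same in every segment) develops. Compatibility: P · Σ Lᵢ/(AᵢEᵢ) = δ_free.
The series flexibility is Σ Lᵢ/(AᵢEᵢ) = 150/(750×116×10³) + 600/(2475×201×10³) = 2.93×10⁻⁶ mm/N.
So P = 1.041 / 2.93×10⁻⁶ = 355.2 kN, tensile.
σ_{titanium alloy} = P / A = 355200 / 750 = 473.6 MPa.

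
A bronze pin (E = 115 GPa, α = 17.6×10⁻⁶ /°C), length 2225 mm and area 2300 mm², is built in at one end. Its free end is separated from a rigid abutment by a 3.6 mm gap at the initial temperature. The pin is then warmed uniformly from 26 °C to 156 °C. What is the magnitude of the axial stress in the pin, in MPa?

σ ≈ 77.1 MPa (compressive)

If the wall were absent the pin would grow by αΔT L = 17.6×10⁻⁶ × 130 × 2225 = 5.091 mm.
After closing the 3.6 mm clearance, 5.091 − 3.6 = 1.491 mm of expansion remains to be suppressed by the wall.
Compatibility: PL/(AE) = 1.491 mm, so σ = P/A = E × (1.491/2225) = 77.05 MPa.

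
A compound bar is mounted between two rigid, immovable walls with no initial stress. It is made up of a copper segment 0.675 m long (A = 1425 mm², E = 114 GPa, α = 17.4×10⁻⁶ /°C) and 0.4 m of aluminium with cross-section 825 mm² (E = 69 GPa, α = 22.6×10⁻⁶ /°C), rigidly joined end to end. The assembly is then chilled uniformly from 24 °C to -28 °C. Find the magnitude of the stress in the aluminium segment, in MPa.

σ ≈ 117 MPa (tensile)

With the walls removed the bar would change length by δ_free = Σ αᵢΔT Lᵢ = 17.4×10⁻⁶×52×675 + 22.6×10⁻⁶×52×400 = 1.081 mm.
The rigid supports impose zero overall length change; the single axial force P common to all segments must satisfy P Σ Lᵢ/(AᵢEᵢ) = δ_free.
Σ Lᵢ/(AᵢEᵢ) = 675/(1425×114×10³) + 400/(825×69×10³) = 1.118×10⁻⁵ mm/N.
Hence P = δ_free / Σ(L/AE) = 1.081/1.118×10⁻⁵ = 96.66 kN (tensile).
σ_{aluminium} = P / A = 96660 / 825 = 117.2 MPa.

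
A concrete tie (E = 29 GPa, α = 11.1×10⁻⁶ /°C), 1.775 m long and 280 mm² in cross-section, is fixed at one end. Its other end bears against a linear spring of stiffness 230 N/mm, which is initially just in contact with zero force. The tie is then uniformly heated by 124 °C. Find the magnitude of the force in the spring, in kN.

P ≈ 0.535 kN

If the spring were absent the tie would lengthen by αΔT L = 11.1×10⁻⁶ × 124 × 1775 = 2.443 mm.
Let P be the compressive force at the spring. The tie shortens elastically by PL/(AE) and the spring compresses by P/k; together these equal δ_free.
P [ L/(AE) + 1/k ] = δ_free → P [ 1775/(280×29×10³) + 1/(230) ] = 2.443.
P = 2.443 / 0.004566 = 535 N.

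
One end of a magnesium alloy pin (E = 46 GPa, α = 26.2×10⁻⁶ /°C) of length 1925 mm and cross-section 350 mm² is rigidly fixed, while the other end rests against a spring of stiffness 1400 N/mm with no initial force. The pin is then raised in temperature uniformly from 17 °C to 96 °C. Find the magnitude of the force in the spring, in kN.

P ≈ 4.78 kN

Free thermal expansion: δ_free = αΔT L = 26.2×10⁻⁶ × 79 × 1925 = 3.984 mm.
With a force P in the spring, the elastic change of the pin is PL/(AE) and that of the spring is P/k; compatibility requires their sum to equal δ_free.
P [ L/(AE) + 1/k ] = δ_free → P [ 1925/(350×46×10³) + 1/(1400) ] = 3.984.
P = 3.984 / 0.0008339 = 4778 N.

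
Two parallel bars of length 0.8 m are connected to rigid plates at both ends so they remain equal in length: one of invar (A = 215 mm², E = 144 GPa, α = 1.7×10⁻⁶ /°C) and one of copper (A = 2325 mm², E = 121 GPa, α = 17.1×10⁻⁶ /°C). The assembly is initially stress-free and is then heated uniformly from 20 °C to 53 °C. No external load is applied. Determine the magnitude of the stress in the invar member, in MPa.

The copper has the larger α, so on heating it would change length more than the invar if both were free. The rigid plates force a common final length, so the copper is put into compression and the invar into tension, with equal and opposite forces P (no external load).
Equating the net (thermal + elastic) strains gives |α₁ − α₂|·ΔT = P·[1/(A₁E₁) + 1/(A₂E₂)].
|α₁ − α₂|·ΔT = 15.4×10⁻⁶ × 33 = 0.0005082.
1/(A₁E₁) + 1/(A₂E₂) = 1/(215×144×10³) + 1/(2325×121×10³) = 3.585×10⁻⁸ N⁻¹.
So P = 0.0005082 / 3.585×10⁻⁸ = 14.17 kN.
σ_{invar} = P/A₁ = 14170/215 = 65.93 MPa, tensile.

σ ≈ 65.9 MPa (tensile)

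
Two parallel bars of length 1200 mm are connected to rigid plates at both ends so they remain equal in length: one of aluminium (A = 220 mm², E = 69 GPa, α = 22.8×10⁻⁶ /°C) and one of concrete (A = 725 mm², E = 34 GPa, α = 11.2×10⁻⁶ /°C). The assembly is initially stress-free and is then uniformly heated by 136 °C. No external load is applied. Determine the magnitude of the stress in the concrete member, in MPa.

Both members must finish at the same length. With the larger α, the aluminium tends to over-expand; the plates restrain it, putting the aluminium in compression and the concrete in tension. With no external load the two internal forces are equal and opposite, magnitude P.
Compatibility of the two members (thermal + elastic change equal): (α₁ − α₂)ΔT = P·[1/(A₁E₁) + 1/(A₂E₂)].
|α₁ − α₂|·ΔT = 11.6×10⁻⁶ × 136 = 0.001578.
1/(A₁E₁) + 1/(A₂E₂) = 1/(220×69×10³) + 1/(725×34×10³) = 1.064×10⁻⁷ N⁻¹.
So P = 0.001578 / 1.064×10⁻⁷ = 14.82 kN.
σ_{concrete} = P/A₂ = 14820/725 = 20.44 MPa, tensile.

σ ≈ 20.4 MPa (tensile)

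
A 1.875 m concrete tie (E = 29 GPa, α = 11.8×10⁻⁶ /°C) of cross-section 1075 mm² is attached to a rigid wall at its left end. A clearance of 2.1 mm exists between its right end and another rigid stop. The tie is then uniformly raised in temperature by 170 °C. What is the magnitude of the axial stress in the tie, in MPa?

σ ≈ 25.7 MPa (compressive)

Unrestrained expansion: δ_free = αΔT L = 11.8×10⁻⁶ × 170 × 1875 = 3.761 mm.
After closing the 2.1 mm clearance, 3.761 − 2.1 = 1.661 mm of expansion remains to be suppressed by the wall.
Compatibility: PL/(AE) = 1.661 mm, so σ = P/A = E × (1.661/1875) = 25.69 MPa.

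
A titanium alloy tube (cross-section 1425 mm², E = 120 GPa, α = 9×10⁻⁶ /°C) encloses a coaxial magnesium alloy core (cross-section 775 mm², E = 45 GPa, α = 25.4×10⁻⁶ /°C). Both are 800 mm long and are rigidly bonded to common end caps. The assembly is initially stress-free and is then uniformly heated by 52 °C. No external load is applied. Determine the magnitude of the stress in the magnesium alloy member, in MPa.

The magnesium alloy has the larger α, so on heating it would change length more than the titanium alloy if both were free. The rigid plates force a common final length, so the magnesium alloy is put into compression and the titanium alloy into tension, with equal and opposite forces P (no external load).
Compatibility of the two members (thermal + elastic change equal): (α₁ − α₂)ΔT = P·[1/(A₁E₁) + 1/(A₂E₂)].
|α₁ − α₂|·ΔT = 16.4×10⁻⁶ × 52 = 0.0008528.
1/(A₁E₁) + 1/(A₂E₂) = 1/(1425×120×10³) + 1/(775×45×10³) = 3.452×10⁻⁸ N⁻¹.
So P = 0.0008528 / 3.452×10⁻⁸ = 24.7 kN.
σ_{magnesium alloy} = P/A₂ = 24700/775 = 31.88 MPa, compressive.

σ ≈ 31.9 MPa (compressive)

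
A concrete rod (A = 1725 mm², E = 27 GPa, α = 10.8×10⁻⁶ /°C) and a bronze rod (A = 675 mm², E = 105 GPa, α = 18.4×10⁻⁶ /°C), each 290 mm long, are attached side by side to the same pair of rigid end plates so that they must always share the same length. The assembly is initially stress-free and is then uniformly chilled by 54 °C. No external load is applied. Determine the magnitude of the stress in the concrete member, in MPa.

The bronze has the larger α, so on cooling it would change length more than the concrete if both were free. The rigid plates force a common final length, so the bronze is put into tension and the concrete into compression, with equal and opposite forces P (no external load).
Compatibility of the two members (thermal + elastic change equal): (α₁ − α₂)ΔT = P·[1/(A₁E₁) + 1/(A₂E₂)].
|α₁ − α₂|·ΔT = 7.6×10⁻⁶ × 54 = 0.0004104.
1/(A₁E₁) + 1/(A₂E₂) = 1/(1725×27×10³) + 1/(675×105×10³) = 3.558×10⁻⁸ N⁻¹.
So P = 0.0004104 / 3.558×10⁻⁸ = 11.53 kN.
σ_{concrete} = P/A₁ = 11530/1725 = 6.687 MPa, compressive.

σ ≈ 6.69 MPa (compressive)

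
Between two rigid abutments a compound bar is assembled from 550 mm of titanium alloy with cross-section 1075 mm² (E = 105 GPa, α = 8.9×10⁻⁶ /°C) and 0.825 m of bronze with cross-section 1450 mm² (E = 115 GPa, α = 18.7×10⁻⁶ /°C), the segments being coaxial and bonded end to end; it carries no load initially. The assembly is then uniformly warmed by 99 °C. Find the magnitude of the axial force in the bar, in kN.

P ≈ 205 kN (compressive)

Free thermal expansion of the whole bar: Σ αᵢΔT Lᵢ = 8.9×10⁻⁶×99×550 + 18.7×10⁻⁶×99×825 = 2.012 mm.
The walls prevent any net length change, so an axial force P (same in every segment) develops. Compatibility: P · Σ Lᵢ/(AᵢEᵢ) = δ_free.
The series flexibility is Σ Lᵢ/(AᵢEᵢ) = 550/(1075×105×10³) + 825/(1450×115×10³) = 9.82×10⁻⁶ mm/N.
Hence P = δ_free / Σ(L/AE) = 2.012/9.82×10⁻⁶ = 204.9 kN (compressive).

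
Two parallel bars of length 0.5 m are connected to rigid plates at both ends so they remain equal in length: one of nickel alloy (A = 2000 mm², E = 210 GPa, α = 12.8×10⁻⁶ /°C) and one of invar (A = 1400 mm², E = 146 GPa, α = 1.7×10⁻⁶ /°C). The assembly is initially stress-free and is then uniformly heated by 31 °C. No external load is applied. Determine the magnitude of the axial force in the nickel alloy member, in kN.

Both members must finish at the same length. With the larger α, the nickel alloy tends to over-expand; the plates restrain it, putting the nickel alloy in compression and the invar in tension. With no external load the two internal forces are equal and opposite, magnitude P.
Setting the final lengths equal and cancelling L: (α₁ − α₂)ΔT = P/(A₁E₁) + P/(A₂E₂).
|α₁ − α₂|·ΔT = 11.1×10⁻⁶ × 31 = 0.0003441.
1/(A₁E₁) + 1/(A₂E₂) = 1/(2000×210×10³) + 1/(1400×146×10³) = 7.273×10⁻⁹ N⁻¹.
P = 0.0003441 / 7.273×10⁻⁹ = 47310 N = 47.31 kN.

P ≈ 47.3 kN (compressive in the nickel alloy)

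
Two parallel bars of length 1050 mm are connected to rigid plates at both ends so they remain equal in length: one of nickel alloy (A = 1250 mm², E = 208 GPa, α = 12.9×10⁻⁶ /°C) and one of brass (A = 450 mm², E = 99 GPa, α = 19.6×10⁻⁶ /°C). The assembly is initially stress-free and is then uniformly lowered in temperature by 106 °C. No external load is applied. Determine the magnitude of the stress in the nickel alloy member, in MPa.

Equilibrium of a rigid end plate with no external load gives equal and opposite internal forces ±P in the two members. Since α_{brass} > α_{nickel alloy}, cooling drives the brass into tension and the nickel alloy into compression.
Equating the net (thermal + elastic) strains gives |α₁ − α₂|·ΔT = P·[1/(A₁E₁) + 1/(A₂E₂)].
|α₁ − α₂|·ΔT = 6.7×10⁻⁶ × 106 = 0.0007102.
1/(A₁E₁) + 1/(A₂E₂) = 1/(1250×208×10³) + 1/(450×99×10³) = 2.629×10⁻⁸ N⁻¹.
So P = 0.0007102 / 2.629×10⁻⁸ = 27.01 kN.
σ_{nickel alloy} = P/A₁ = 27010/1250 = 21.61 MPa, compressive.

σ ≈ 21.6 MPa (compressive)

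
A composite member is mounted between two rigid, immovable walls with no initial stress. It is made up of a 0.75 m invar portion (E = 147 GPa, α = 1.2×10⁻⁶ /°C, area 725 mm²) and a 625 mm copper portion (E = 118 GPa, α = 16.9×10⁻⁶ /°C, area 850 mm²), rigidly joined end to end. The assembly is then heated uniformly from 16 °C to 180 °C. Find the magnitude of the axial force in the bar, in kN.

P ≈ 142 kN (compressive)

If the supports were absent, the total length change would be Σ αᵢΔT Lᵢ = 1.2×10⁻⁶×164×750 + 16.9×10⁻⁶×164×625 = 1.88 mm.
The rigid supports impose zero overall length change; the single axial force P common to all segments must satisfy P Σ Lᵢ/(AᵢEᵢ) = δ_free.
The series flexibility is Σ Lᵢ/(AᵢEᵢ) = 750/(725×147×10³) + 625/(850×118×10³) = 1.327×10⁻⁵ mm/N.
Hence P = δ_free / Σ(L/AE) = 1.88/1.327×10⁻⁵ = 141.7 kN (compressive).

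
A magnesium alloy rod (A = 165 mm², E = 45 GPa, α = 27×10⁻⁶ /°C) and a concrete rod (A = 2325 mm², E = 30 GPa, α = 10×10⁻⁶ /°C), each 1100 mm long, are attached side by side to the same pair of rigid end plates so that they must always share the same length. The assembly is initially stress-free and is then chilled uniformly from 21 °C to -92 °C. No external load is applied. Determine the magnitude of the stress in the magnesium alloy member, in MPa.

σ ≈ 78.1 MPa (tensile)

Both members must finish at the same length. With the larger α, the magnesium alloy tends to over-contract; the plates restrain it, putting the magnesium alloy in tension and the concrete in compression. With no external load the two internal forces are equal and opposite, magnitude P.
Compatibility of the two members (thermal + elastic change equal): (α₁ − α₂)ΔT = P·[1/(A₁E₁) + 1/(A₂E₂)].
|α₁ − α₂|·ΔT = 17×10⁻⁶ × 113 = 0.001921.
1/(A₁E₁) + 1/(A₂E₂) = 1/(165×45×10³) + 1/(2325×30×10³) = 1.49×10⁻⁷ N⁻¹.
So P = 0.001921 / 1.49×10⁻⁷ = 12.89 kN.
σ_{magnesium alloy} = P/A₁ = 12890/165 = 78.13 MPa, tensile.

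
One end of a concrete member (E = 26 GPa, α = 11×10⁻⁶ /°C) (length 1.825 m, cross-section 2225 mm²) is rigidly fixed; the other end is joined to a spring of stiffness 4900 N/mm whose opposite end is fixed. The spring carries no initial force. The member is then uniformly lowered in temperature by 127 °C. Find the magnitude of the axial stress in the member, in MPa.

Free thermal contraction: δ_free = αΔT L = 11×10⁻⁶ × 127 × 1825 = 2.55 mm.
With a force P in the spring, the elastic change of the member is PL/(AE) and that of the spring is P/k; compatibility requires their sum to equal δ_free.
So P = δ_free / [L/(AE) + 1/k] = 2.55 / [ 1825/(2225×26×10³) + 1/(4900) ].
P = 2.55 / 0.0002356 = 10820 N.
σ = P/A = 10820/2225 = 4.863 MPa.

σ ≈ 4.86 MPa (tensile)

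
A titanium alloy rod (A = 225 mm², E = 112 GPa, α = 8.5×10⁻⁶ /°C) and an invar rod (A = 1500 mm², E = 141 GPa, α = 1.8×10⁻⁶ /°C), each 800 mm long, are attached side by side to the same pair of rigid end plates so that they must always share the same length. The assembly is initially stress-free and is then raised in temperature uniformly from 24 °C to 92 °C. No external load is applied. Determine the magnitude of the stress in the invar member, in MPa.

σ ≈ 6.84 MPa (tensile)

Equilibrium of a rigid end plate with no external load gives equal and opposite internal forces ±P in the two members. Since α_{titanium alloy} > α_{invar}, heating drives the titanium alloy into compression and the invar into tension.
Setting the final lengths equal and cancelling L: (α₁ − α₂)ΔT = P/(A₁E₁) + P/(A₂E₂).
|α₁ − α₂|·ΔT = 6.7×10⁻⁶ × 68 = 0.0004556.
1/(A₁E₁) + 1/(A₂E₂) = 1/(225×112×10³) + 1/(1500×141×10³) = 4.441×10⁻⁸ N⁻¹.
So P = 0.0004556 / 4.441×10⁻⁸ = 10.26 kN.
σ_{invar} = P/A₂ = 10260/1500 = 6.839 MPa, tensile.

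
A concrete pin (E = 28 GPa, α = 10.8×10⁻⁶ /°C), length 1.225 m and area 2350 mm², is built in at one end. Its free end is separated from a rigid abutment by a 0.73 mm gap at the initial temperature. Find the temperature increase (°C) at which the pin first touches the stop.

ΔT ≈ 55.2 °C

Contact occurs when the free expansion equals the gap: αΔT L = 0.73 mm.
So ΔT = g/(αL) = 0.73/(10.8×10⁻⁶ × 1225) = 55.18 °C.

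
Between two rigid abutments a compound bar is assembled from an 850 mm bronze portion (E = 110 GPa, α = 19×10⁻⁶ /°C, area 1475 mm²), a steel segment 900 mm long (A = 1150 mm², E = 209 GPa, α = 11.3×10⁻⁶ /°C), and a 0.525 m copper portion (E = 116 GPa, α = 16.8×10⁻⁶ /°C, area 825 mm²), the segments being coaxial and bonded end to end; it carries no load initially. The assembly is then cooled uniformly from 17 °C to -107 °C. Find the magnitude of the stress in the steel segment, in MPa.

With the walls removed the bar would change length by δ_free = Σ αᵢΔT Lᵢ = 19×10⁻⁶×124×850 + 11.3×10⁻⁶×124×900 + 16.8×10⁻⁶×124×525 = 4.357 mm.
The walls prevent any net length change, so an axial force P (same in every segment) develops. Compatibility: P · Σ Lᵢ/(AᵢEᵢ) = δ_free.
The series flexibility is Σ Lᵢ/(AᵢEᵢ) = 850/(1475×110×10³) + 900/(1150×209×10³) + 525/(825×116×10³) = 1.447×10⁻⁵ mm/N.
So P = 4.357 / 1.447×10⁻⁵ = 301.1 kN, tensile.
σ_{steel} = P / A = 301100 / 1150 = 261.9 MPa.

σ ≈ 262 MPa (tensile)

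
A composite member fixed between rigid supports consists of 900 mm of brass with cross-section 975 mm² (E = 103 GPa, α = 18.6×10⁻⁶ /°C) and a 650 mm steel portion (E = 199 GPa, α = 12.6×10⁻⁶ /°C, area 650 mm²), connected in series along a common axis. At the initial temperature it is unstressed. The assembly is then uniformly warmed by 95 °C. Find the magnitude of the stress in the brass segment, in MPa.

If the supports were absent, the total length change would be Σ αᵢΔT Lᵢ = 18.6×10⁻⁶×95×900 + 12.6×10⁻⁶×95×650 = 2.368 mm.
The walls prevent any net length change, so an axial force P (same in every segment) develops. Compatibility: P · Σ Lᵢ/(AᵢEᵢ) = δ_free.
The series flexibility is Σ Lᵢ/(AᵢEᵢ) = 900/(975×103×10³) + 650/(650×199×10³) = 1.399×10⁻⁵ mm/N.
P = 2.368 / 1.399×10⁻⁵ = 169300 N = 169.3 kN, compressive.
σ_{brass} = P / A = 169300 / 975 = 173.7 MPa.

σ ≈ 174 MPa (compressive)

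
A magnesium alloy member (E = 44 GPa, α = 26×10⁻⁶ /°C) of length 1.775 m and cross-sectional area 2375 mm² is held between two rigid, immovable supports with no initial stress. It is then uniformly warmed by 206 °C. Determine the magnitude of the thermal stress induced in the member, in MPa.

σ ≈ 236 MPa (compressive)

Because both ends are immovable the net strain is zero, and the suppressed thermal strain is αΔT = 26×10⁻⁶ × 206 = 5356×10⁻⁶.
Hence σ = E·αΔT = 44×10³ × 5356×10⁻⁶ = 235.7 MPa, compressive.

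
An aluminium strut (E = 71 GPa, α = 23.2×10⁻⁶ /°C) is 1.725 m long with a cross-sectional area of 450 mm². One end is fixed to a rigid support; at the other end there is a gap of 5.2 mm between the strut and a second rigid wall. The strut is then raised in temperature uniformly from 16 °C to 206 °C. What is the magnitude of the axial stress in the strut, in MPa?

σ ≈ 98.9 MPa (compressive)

If the wall were absent the strut would grow by αΔT L = 23.2×10⁻⁶ × 190 × 1725 = 7.604 mm.
The gap closes (δ_free > 5.2 mm) and the wall then resists a further 7.604 − 5.2 = 2.404 mm of expansion.
That suppressed elongation corresponds to σ = E·Δ/L = 71×10³ × 2.404/1725 = 98.94 MPa.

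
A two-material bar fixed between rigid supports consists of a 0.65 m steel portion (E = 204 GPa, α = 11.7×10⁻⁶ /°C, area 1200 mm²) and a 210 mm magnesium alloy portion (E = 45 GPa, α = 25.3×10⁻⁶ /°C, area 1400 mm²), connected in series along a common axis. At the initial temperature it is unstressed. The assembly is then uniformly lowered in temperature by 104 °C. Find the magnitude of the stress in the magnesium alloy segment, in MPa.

σ ≈ 160 MPa (tensile)

Free thermal contraction of the whole bar: Σ αᵢΔT Lᵢ = 11.7×10⁻⁶×104×650 + 25.3×10⁻⁶×104×210 = 1.343 mm.
The walls prevent any net length change, so an axial force P (same in every segment) develops. Compatibility: P · Σ Lᵢ/(AᵢEᵢ) = δ_free.
The series flexibility is Σ Lᵢ/(AᵢEᵢ) = 650/(1200×204×10³) + 210/(1400×45×10³) = 5.989×10⁻⁶ mm/N.
Hence P = δ_free / Σ(L/AE) = 1.343/5.989×10⁻⁶ = 224.3 kN (tensile).
σ_{magnesium alloy} = P / A = 224300 / 1400 = 160.2 MPa.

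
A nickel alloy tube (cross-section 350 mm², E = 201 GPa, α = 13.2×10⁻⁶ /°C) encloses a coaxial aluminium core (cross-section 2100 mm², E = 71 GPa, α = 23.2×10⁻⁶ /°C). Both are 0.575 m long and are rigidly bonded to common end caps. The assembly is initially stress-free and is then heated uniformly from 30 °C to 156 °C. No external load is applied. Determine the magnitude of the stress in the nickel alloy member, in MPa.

σ ≈ 172 MPa (tensile)

The aluminium has the larger α, so on heating it would change length more than the nickel alloy if both were free. The rigid plates force a common final length, so the aluminium is put into compression and the nickel alloy into tension, with equal and opposite forces P (no external load).
Equating the net (thermal + elastic) strains gives |α₁ − α₂|·ΔT = P·[1/(A₁E₁) + 1/(A₂E₂)].
|α₁ − α₂|·ΔT = 10×10⁻⁶ × 126 = 0.00126.
1/(A₁E₁) + 1/(A₂E₂) = 1/(350×201×10³) + 1/(2100×71×10³) = 2.092×10⁻⁸ N⁻¹.
So P = 0.00126 / 2.092×10⁻⁸ = 60.22 kN.
σ_{nickel alloy} = P/A₁ = 60220/350 = 172.1 MPa, tensile.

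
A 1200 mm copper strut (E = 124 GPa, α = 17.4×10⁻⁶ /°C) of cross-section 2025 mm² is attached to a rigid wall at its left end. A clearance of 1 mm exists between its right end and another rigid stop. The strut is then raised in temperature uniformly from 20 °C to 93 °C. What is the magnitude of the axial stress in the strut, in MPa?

σ ≈ 54.2 MPa (compressive)

Free thermal elongation = αΔT L = 17.4×10⁻⁶ × 73 × 1200 = 1.524 mm.
After closing the 1 mm clearance, 1.524 − 1 = 0.5242 mm of expansion remains to be suppressed by the wall.
Compatibility: PL/(AE) = 0.5242 mm, so σ = P/A = E × (0.5242/1200) = 54.17 MPa.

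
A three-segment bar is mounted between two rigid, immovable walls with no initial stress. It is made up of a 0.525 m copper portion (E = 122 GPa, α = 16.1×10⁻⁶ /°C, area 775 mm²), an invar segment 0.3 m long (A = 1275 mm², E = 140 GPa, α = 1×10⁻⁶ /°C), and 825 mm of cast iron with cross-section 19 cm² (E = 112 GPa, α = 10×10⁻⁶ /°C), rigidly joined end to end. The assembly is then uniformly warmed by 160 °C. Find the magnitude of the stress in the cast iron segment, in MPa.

σ ≈ 129 MPa (compressive)

Free thermal expansion of the whole bar: Σ αᵢΔT Lᵢ = 16.1×10⁻⁶×160×525 + 1×10⁻⁶×160×300 + 10×10⁻⁶×160×825 = 2.72 mm.
Since the ends are fixed, an axial force P builds up, equal in every segment, with P · Σ Lᵢ/(AᵢEᵢ) = δ_free.
The series flexibility is Σ Lᵢ/(AᵢEᵢ) = 525/(775×122×10³) + 300/(1275×140×10³) + 825/(1900×112×10³) = 1.111×10⁻⁵ mm/N.
So P = 2.72 / 1.111×10⁻⁵ = 244.9 kN, compressive.
σ_{cast iron} = P / A = 244900 / 1900 = 128.9 MPa.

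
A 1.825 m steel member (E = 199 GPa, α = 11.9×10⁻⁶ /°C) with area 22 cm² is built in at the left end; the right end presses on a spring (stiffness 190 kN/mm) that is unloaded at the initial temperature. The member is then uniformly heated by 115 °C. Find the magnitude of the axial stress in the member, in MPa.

If the spring were absent the member would lengthen by αΔT L = 11.9×10⁻⁶ × 115 × 1825 = 2.498 mm.
With a force P in the spring, the elastic change of the member is PL/(AE) and that of the spring is P/k; compatibility requires their sum to equal δ_free.
P [ L/(AE) + 1/k ] = δ_free → P [ 1825/(2200×199×10³) + 1/(190×10³) ] = 2.498.
P = 2.498 / 9.432×10⁻⁶ = 264800 N.
σ = P/A = 264800/2200 = 120.4 MPa.

σ ≈ 120 MPa (compressive)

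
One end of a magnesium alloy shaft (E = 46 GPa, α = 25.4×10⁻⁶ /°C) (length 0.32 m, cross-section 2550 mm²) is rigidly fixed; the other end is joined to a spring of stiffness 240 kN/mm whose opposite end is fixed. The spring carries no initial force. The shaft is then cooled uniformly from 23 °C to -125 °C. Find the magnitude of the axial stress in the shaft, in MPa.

The unrestrained thermal change is αΔT L = 25.4×10⁻⁶ × 148 × 320 = 1.203 mm.
With a force P in the spring, the elastic change of the shaft is PL/(AE) and that of the spring is P/k; compatibility requires their sum to equal δ_free.
So P = δ_free / [L/(AE) + 1/k] = 1.203 / [ 320/(2550×46×10³) + 1/(240×10³) ].
P = 1.203 / 6.895×10⁻⁶ = 174500 N.
σ = P/A = 174500/2550 = 68.42 MPa.

σ ≈ 68.4 MPa (tensile)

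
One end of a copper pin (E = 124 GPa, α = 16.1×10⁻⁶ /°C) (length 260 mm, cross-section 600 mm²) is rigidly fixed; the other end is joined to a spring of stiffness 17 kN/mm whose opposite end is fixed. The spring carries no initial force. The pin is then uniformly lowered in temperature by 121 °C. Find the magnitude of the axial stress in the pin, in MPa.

The unrestrained thermal change is αΔT L = 16.1×10⁻⁶ × 121 × 260 = 0.5065 mm.
With a force P in the spring, the elastic change of the pin is PL/(AE) and that of the spring is P/k; compatibility requires their sum to equal δ_free.
P [ L/(AE) + 1/k ] = δ_free → P [ 260/(600×124×10³) + 1/(17×10³) ] = 0.5065.
P = 0.5065 / 6.232×10⁻⁵ = 8128 N.
σ = P/A = 8128/600 = 13.55 MPa.

σ ≈ 13.5 MPa (tensile)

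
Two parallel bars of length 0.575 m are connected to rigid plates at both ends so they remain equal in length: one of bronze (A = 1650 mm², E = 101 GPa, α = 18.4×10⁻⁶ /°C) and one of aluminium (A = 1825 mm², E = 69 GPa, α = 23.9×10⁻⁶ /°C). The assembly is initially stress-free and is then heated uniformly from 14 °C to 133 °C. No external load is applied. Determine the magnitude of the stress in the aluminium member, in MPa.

The aluminium has the larger α, so on heating it would change length more than the bronze if both were free. The rigid plates force a common final length, so the aluminium is put into compression and the bronze into tension, with equal and opposite forces P (no external load).
Setting the final lengths equal and cancelling L: (α₁ − α₂)ΔT = P/(A₁E₁) + P/(A₂E₂).
|α₁ − α₂|·ΔT = 5.5×10⁻⁶ × 119 = 0.0006545.
1/(A₁E₁) + 1/(A₂E₂) = 1/(1650×101×10³) + 1/(1825×69×10³) = 1.394×10⁻⁸ N⁻¹.
P = 0.0006545 / 1.394×10⁻⁸ = 46950 N = 46.95 kN.
σ_{aluminium} = P/A₂ = 46950/1825 = 25.72 MPa, compressive.

σ ≈ 25.7 MPa (compressive)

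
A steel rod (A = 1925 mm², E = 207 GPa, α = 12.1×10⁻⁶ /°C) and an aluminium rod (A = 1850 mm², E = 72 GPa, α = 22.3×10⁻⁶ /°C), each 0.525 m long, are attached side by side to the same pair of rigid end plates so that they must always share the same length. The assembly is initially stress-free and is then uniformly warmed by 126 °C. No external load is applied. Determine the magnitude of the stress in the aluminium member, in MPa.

σ ≈ 69.4 MPa (compressive)

Both members must finish at the same length. With the larger α, the aluminium tends to over-expand; the plates restrain it, putting the aluminium in compression and the steel in tension. With no external load the two internal forces are equal and opposite, magnitude P.
Compatibility of the two members (thermal + elastic change equal): (α₁ − α₂)ΔT = P·[1/(A₁E₁) + 1/(A₂E₂)].
|α₁ − α₂|·ΔT = 10.2×10⁻⁶ × 126 = 0.001285.
1/(A₁E₁) + 1/(A₂E₂) = 1/(1925×207×10³) + 1/(1850×72×10³) = 1.002×10⁻⁸ N⁻¹.
P = 0.001285 / 1.002×10⁻⁸ = 128300 N = 128.3 kN.
σ_{aluminium} = P/A₂ = 128300/1850 = 69.35 MPa, compressive.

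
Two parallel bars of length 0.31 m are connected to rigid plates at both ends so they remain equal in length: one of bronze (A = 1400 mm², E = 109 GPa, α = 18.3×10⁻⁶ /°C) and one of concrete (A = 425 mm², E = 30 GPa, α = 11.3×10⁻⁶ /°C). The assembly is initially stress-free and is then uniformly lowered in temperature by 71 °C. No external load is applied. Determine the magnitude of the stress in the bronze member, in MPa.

σ ≈ 4.18 MPa (tensile)

The bronze has the larger α, so on cooling it would change length more than the concrete if both were free. The rigid plates force a common final length, so the bronze is put into tension and the concrete into compression, with equal and opposite forces P (no external load).
Equating the net (thermal + elastic) strains gives |α₁ − α₂|·ΔT = P·[1/(A₁E₁) + 1/(A₂E₂)].
|α₁ − α₂|·ΔT = 7×10⁻⁶ × 71 = 0.000497.
1/(A₁E₁) + 1/(A₂E₂) = 1/(1400×109×10³) + 1/(425×30×10³) = 8.498×10⁻⁸ N⁻¹.
So P = 0.000497 / 8.498×10⁻⁸ = 5.848 kN.
σ_{bronze} = P/A₁ = 5848/1400 = 4.177 MPa, tensile.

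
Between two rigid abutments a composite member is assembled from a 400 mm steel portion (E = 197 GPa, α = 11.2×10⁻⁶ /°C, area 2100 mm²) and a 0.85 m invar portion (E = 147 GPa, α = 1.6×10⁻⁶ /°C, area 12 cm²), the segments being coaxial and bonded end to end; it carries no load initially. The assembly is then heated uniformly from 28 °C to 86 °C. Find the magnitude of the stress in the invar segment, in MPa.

σ ≈ 48.8 MPa (compressive)

With the walls removed the bar would change length by δ_free = Σ αᵢΔT Lᵢ = 11.2×10⁻⁶×58×400 + 1.6×10⁻⁶×58×850 = 0.3387 mm.
Since the ends are fixed, an axial force P builds up, equal in every segment, with P · Σ Lᵢ/(AᵢEᵢ) = δ_free.
Σ Lᵢ/(AᵢEᵢ) = 400/(2100×197×10³) + 850/(1200×147×10³) = 5.785×10⁻⁶ mm/N.
Hence P = δ_free / Σ(L/AE) = 0.3387/5.785×10⁻⁶ = 58.55 kN (compressive).
σ_{invar} = P / A = 58550 / 1200 = 48.79 MPa.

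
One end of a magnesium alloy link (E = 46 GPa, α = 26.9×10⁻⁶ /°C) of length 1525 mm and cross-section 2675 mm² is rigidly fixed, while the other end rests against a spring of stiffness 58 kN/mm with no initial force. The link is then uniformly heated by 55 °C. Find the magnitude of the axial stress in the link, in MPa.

σ ≈ 28.5 MPa (compressive)

If the spring were absent the link would lengthen by αΔT L = 26.9×10⁻⁶ × 55 × 1525 = 2.256 mm.
Let P be the compressive force at the spring. The link shortens elastically by PL/(AE) and the spring compresses by P/k; together these equal δ_free.
So P = δ_free / [L/(AE) + 1/k] = 2.256 / [ 1525/(2675×46×10³) + 1/(58×10³) ].
P = 2.256 / 2.963×10⁻⁵ = 76130 N.
σ = P/A = 76130/2675 = 28.46 MPa.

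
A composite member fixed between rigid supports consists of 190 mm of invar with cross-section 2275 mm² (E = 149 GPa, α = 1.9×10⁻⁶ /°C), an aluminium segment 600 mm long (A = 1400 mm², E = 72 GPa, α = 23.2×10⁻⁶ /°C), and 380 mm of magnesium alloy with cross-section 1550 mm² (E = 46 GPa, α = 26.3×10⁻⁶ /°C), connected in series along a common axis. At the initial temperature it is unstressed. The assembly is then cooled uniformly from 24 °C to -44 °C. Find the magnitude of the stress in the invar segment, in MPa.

If the supports were absent, the total length change would be Σ αᵢΔT Lᵢ = 1.9×10⁻⁶×68×190 + 23.2×10⁻⁶×68×600 + 26.3×10⁻⁶×68×380 = 1.651 mm.
The walls prevent any net length change, so an axial force P (same in every segment) develops. Compatibility: P · Σ Lᵢ/(AᵢEᵢ) = δ_free.
The series flexibility is Σ Lᵢ/(AᵢEᵢ) = 190/(2275×149×10³) + 600/(1400×72×10³) + 380/(1550×46×10³) = 1.184×10⁻⁵ mm/N.
So P = 1.651 / 1.184×10⁻⁵ = 139.4 kN, tensile.
σ_{invar} = P / A = 139400 / 2275 = 61.27 MPa.

σ ≈ 61.3 MPa (tensile)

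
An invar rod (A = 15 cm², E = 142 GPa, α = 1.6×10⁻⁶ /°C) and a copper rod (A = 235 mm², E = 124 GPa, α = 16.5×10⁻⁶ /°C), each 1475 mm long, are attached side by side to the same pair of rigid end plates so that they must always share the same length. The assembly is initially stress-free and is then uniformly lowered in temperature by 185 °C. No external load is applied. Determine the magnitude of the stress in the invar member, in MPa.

Equilibrium of a rigid end plate with no external load gives equal and opposite internal forces ±P in the two members. Since α_{copper} > α_{invar}, cooling drives the copper into tension and the invar into compression.
Equating the net (thermal + elastic) strains gives |α₁ − α₂|·ΔT = P·[1/(A₁E₁) + 1/(A₂E₂)].
|α₁ − α₂|·ΔT = 14.9×10⁻⁶ × 185 = 0.002756.
1/(A₁E₁) + 1/(A₂E₂) = 1/(1500×142×10³) + 1/(235×124×10³) = 3.901×10⁻⁸ N⁻¹.
So P = 0.002756 / 3.901×10⁻⁸ = 70.66 kN.
σ_{invar} = P/A₁ = 70660/1500 = 47.11 MPa, compressive.

σ ≈ 47.1 MPa (compressive)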